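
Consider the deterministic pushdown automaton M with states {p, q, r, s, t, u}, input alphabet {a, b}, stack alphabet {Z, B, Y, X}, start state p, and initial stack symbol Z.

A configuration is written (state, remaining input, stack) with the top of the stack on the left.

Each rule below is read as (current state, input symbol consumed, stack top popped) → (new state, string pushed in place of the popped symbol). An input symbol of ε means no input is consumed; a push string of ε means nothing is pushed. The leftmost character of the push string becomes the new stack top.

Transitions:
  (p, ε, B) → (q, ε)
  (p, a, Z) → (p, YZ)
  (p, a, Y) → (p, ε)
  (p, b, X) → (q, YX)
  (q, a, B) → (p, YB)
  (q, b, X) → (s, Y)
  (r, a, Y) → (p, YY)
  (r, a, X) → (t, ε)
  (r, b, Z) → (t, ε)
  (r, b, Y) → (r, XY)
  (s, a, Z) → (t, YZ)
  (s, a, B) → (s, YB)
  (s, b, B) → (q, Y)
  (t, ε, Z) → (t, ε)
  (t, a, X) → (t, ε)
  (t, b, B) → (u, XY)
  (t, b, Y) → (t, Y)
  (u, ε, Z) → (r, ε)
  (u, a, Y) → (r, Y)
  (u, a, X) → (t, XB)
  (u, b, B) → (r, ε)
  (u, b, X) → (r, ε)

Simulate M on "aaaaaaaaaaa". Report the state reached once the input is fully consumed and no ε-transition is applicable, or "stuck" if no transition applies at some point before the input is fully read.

p

(p, aaaaaaaaaaa, Z) ⊢ (p, aaaaaaaaaa, YZ) ⊢ (p, aaaaaaaaa, Z) ⊢ (p, aaaaaaaa, YZ) ⊢ (p, aaaaaaa, Z) ⊢ (p, aaaaaa, YZ) ⊢ (p, aaaaa, Z) ⊢ (p, aaaa, YZ) ⊢ (p, aaa, Z) ⊢ (p, aa, YZ) ⊢ (p, a, Z) ⊢ (p, ε, YZ)
All input consumed; M is in state p.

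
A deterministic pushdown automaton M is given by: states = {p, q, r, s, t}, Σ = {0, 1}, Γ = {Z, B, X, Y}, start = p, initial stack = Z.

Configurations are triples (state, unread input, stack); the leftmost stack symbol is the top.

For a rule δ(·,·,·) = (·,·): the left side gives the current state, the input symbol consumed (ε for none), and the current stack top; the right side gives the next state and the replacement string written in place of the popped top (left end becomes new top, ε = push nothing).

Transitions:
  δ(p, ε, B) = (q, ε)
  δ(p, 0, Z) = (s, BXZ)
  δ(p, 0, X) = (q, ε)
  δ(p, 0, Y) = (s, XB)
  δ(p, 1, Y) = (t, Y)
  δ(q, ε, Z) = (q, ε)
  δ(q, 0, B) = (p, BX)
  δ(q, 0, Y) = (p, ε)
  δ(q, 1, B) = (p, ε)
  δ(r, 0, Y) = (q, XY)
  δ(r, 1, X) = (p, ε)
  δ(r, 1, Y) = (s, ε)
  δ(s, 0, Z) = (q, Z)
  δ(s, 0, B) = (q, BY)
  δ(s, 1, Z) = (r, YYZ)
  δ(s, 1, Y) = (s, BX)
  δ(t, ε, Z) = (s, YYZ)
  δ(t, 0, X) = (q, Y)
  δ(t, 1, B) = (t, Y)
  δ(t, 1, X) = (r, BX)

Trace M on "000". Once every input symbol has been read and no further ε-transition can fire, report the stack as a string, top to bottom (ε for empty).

XYXZ

(p, 000, Z)
  read 0, top Z: go to s, push BXZ → (s, 00, BXZ)
  read 0, top B: go to q, push BY → (q, 0, BYXZ)
  read 0, top B: go to p, push BX → (p, ε, BXYXZ)
  ε-move, top B: go to q, push ε → (q, ε, XYXZ)
All input consumed in state q with stack XYXZ.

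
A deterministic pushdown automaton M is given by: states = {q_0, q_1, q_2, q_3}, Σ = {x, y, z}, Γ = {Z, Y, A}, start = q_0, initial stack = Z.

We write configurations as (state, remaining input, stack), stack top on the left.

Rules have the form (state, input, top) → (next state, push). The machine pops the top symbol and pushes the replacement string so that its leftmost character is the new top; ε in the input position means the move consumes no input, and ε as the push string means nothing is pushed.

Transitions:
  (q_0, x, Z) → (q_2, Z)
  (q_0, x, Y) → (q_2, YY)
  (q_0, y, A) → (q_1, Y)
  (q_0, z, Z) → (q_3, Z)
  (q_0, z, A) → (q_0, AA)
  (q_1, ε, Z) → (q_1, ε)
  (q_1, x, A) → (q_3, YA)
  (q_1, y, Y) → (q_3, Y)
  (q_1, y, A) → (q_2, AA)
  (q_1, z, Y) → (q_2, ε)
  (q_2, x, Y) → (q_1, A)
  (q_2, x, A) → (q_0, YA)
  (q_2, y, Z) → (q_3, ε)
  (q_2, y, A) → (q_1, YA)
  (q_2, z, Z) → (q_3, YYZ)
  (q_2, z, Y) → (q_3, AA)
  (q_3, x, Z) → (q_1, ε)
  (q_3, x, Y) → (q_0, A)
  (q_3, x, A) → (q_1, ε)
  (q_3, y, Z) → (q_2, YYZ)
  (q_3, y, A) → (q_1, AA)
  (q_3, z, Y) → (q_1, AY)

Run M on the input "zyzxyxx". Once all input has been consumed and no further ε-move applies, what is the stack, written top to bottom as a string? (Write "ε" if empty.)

YYAAYZ

(q_0, zyzxyxx, Z)
  read z, top Z: go to q_3, push Z → (q_3, yzxyxx, Z)
  read y, top Z: go to q_2, push YYZ → (q_2, zxyxx, YYZ)
  read z, top Y: go to q_3, push AA → (q_3, xyxx, AAYZ)
  read x, top A: go to q_1, push ε → (q_1, yxx, AYZ)
  read y, top A: go to q_2, push AA → (q_2, xx, AAYZ)
  read x, top A: go to q_0, push YA → (q_0, x, YAAYZ)
  read x, top Y: go to q_2, push YY → (q_2, ε, YYAAYZ)
All input consumed in state q_2 with stack YYAAYZ.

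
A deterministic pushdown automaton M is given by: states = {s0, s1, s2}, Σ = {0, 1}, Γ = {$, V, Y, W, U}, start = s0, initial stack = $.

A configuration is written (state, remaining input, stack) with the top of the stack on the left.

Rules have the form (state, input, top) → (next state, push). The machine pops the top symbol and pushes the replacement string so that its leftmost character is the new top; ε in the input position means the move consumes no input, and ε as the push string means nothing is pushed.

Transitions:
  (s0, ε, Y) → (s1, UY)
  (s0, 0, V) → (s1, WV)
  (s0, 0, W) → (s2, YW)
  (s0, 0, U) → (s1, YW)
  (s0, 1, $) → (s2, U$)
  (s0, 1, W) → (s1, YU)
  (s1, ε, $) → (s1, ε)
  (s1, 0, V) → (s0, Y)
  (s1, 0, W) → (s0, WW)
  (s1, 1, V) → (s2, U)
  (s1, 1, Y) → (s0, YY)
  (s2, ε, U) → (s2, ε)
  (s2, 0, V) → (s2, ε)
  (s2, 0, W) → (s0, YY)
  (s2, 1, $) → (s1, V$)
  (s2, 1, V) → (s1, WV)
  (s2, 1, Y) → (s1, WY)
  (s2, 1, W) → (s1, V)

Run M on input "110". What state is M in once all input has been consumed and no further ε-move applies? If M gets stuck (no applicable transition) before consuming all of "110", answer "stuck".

(s0, 110, $)
  read 1, top $: go to s2, push U$ → (s2, 10, U$)
  ε-move, top U: go to s2, push ε → (s2, 10, $)
  read 1, top $: go to s1, push V$ → (s1, 0, V$)
  read 0, top V: go to s0, push Y → (s0, ε, Y$)
  ε-move, top Y: go to s1, push UY → (s1, ε, UY$)
All input consumed; M is in state s1.

s1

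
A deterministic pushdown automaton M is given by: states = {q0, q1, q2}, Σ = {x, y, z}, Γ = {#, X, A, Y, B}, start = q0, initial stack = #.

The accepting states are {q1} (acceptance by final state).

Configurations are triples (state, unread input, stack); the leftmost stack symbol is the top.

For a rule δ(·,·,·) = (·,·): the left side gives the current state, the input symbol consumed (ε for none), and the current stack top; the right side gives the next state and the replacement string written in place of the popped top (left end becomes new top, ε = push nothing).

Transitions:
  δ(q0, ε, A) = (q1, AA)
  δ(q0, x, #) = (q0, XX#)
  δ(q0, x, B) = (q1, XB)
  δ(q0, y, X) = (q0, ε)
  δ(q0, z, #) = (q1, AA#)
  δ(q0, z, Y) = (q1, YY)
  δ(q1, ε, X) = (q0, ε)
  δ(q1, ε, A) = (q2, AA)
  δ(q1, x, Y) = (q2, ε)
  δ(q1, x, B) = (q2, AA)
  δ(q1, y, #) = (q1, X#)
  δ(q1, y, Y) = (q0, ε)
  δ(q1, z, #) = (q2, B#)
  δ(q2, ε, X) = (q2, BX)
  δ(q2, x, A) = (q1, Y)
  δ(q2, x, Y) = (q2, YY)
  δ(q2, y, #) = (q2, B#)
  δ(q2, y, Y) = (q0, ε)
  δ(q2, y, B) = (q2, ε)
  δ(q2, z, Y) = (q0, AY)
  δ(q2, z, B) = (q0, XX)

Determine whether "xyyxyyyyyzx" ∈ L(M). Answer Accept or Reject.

Reject

(q0, xyyxyyyyyzx, #) ⊢ (q0, yyxyyyyyzx, XX#) ⊢ (q0, yxyyyyyzx, X#) ⊢ (q0, xyyyyyzx, #) ⊢ (q0, yyyyyzx, XX#) ⊢ (q0, yyyyzx, X#) ⊢ (q0, yyyzx, #)
No transition applies at (q0, yyyzx, #); input not fully consumed.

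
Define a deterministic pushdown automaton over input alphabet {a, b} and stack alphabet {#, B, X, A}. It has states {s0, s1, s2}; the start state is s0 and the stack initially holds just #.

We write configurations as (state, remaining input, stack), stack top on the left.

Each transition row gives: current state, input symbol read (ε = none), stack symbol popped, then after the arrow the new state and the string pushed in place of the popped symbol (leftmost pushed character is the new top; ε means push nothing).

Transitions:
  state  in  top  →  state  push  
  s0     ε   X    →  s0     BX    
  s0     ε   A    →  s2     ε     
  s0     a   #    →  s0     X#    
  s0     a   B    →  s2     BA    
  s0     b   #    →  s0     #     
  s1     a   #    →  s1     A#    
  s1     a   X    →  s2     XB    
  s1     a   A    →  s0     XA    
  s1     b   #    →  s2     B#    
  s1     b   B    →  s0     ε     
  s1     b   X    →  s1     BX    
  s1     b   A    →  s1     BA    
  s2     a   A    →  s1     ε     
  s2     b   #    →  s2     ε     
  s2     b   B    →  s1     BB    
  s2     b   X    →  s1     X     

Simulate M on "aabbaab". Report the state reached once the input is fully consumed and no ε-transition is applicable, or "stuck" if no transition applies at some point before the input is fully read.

stuck

(s0, aabbaab, #)
  read a, top #: go to s0, push X# → (s0, abbaab, X#)
  ε-move, top X: go to s0, push BX → (s0, abbaab, BX#)
  read a, top B: go to s2, push BA → (s2, bbaab, BAX#)
  read b, top B: go to s1, push BB → (s1, baab, BBAX#)
  read b, top B: go to s0, push ε → (s0, aab, BAX#)
  read a, top B: go to s2, push BA → (s2, ab, BAAX#)
No transition for (s2, a, top B); M blocks with input ab remaining.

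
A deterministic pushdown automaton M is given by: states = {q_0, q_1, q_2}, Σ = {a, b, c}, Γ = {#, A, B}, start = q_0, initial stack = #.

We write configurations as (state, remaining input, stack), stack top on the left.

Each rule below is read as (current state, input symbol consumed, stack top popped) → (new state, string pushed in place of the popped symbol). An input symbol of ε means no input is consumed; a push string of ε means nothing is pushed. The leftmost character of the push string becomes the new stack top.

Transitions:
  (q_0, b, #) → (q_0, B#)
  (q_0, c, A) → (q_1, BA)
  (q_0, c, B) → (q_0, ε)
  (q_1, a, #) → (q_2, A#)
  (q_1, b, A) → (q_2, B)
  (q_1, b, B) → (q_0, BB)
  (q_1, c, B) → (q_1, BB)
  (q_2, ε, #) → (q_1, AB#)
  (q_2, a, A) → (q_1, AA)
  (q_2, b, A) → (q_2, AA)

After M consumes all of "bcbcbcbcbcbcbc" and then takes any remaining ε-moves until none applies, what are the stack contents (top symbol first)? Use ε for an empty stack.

(q_0, bcbcbcbcbcbcbc, #)
  read b, top #: go to q_0, push B# → (q_0, cbcbcbcbcbcbc, B#)
  read c, top B: go to q_0, push ε → (q_0, bcbcbcbcbcbc, #)
  read b, top #: go to q_0, push B# → (q_0, cbcbcbcbcbc, B#)
  read c, top B: go to q_0, push ε → (q_0, bcbcbcbcbc, #)
  read b, top #: go to q_0, push B# → (q_0, cbcbcbcbc, B#)
  read c, top B: go to q_0, push ε → (q_0, bcbcbcbc, #)
  read b, top #: go to q_0, push B# → (q_0, cbcbcbc, B#)
  read c, top B: go to q_0, push ε → (q_0, bcbcbc, #)
  read b, top #: go to q_0, push B# → (q_0, cbcbc, B#)
  read c, top B: go to q_0, push ε → (q_0, bcbc, #)
  read b, top #: go to q_0, push B# → (q_0, cbc, B#)
  read c, top B: go to q_0, push ε → (q_0, bc, #)
  read b, top #: go to q_0, push B# → (q_0, c, B#)
  read c, top B: go to q_0, push ε → (q_0, ε, #)
All input consumed in state q_0 with stack #.

#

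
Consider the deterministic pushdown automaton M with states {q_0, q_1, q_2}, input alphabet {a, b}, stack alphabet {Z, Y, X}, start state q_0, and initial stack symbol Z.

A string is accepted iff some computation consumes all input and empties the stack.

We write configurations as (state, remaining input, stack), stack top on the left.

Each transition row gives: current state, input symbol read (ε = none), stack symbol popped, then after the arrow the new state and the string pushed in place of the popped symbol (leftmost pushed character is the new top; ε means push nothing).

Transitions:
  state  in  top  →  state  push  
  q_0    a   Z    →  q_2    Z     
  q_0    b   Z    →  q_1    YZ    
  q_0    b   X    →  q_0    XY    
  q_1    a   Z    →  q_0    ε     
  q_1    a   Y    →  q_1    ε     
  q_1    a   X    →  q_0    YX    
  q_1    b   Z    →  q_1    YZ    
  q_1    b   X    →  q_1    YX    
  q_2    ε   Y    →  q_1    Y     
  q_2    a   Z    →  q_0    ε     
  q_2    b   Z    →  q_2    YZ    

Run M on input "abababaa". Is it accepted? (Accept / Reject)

(q_0, abababaa, Z)
  read a, top Z: go to q_2, push Z → (q_2, bababaa, Z)
  read b, top Z: go to q_2, push YZ → (q_2, ababaa, YZ)
  ε-move, top Y: go to q_1, push Y → (q_1, ababaa, YZ)
  read a, top Y: go to q_1, push ε → (q_1, babaa, Z)
  read b, top Z: go to q_1, push YZ → (q_1, abaa, YZ)
  read a, top Y: go to q_1, push ε → (q_1, baa, Z)
  read b, top Z: go to q_1, push YZ → (q_1, aa, YZ)
  read a, top Y: go to q_1, push ε → (q_1, a, Z)
  read a, top Z: go to q_0, push ε → (q_0, ε, ε)
All input consumed and the stack is empty.

Accept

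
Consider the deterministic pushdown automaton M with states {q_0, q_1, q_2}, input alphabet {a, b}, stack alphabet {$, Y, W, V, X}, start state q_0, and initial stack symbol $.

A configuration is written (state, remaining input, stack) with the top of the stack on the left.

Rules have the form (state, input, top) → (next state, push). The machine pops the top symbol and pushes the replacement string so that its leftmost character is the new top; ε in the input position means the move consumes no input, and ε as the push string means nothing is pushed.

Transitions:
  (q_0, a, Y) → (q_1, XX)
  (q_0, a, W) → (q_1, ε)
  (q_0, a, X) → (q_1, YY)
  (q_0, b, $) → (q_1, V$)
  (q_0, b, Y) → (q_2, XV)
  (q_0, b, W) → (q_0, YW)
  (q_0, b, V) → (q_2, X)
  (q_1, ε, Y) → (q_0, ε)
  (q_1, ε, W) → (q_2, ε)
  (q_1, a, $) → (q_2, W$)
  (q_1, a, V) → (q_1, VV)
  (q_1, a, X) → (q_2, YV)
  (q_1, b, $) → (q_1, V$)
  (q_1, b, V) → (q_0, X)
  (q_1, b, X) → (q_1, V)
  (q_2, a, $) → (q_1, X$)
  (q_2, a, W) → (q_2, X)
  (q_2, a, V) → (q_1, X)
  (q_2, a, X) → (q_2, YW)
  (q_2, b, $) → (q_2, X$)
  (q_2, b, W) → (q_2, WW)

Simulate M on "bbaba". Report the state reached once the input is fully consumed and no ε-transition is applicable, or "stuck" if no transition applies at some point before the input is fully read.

(q_0, bbaba, $)
  read b, top $: go to q_1, push V$ → (q_1, baba, V$)
  read b, top V: go to q_0, push X → (q_0, aba, X$)
  read a, top X: go to q_1, push YY → (q_1, ba, YY$)
  ε-move, top Y: go to q_0, push ε → (q_0, ba, Y$)
  read b, top Y: go to q_2, push XV → (q_2, a, XV$)
  read a, top X: go to q_2, push YW → (q_2, ε, YWV$)
All input consumed; M is in state q_2.

q_2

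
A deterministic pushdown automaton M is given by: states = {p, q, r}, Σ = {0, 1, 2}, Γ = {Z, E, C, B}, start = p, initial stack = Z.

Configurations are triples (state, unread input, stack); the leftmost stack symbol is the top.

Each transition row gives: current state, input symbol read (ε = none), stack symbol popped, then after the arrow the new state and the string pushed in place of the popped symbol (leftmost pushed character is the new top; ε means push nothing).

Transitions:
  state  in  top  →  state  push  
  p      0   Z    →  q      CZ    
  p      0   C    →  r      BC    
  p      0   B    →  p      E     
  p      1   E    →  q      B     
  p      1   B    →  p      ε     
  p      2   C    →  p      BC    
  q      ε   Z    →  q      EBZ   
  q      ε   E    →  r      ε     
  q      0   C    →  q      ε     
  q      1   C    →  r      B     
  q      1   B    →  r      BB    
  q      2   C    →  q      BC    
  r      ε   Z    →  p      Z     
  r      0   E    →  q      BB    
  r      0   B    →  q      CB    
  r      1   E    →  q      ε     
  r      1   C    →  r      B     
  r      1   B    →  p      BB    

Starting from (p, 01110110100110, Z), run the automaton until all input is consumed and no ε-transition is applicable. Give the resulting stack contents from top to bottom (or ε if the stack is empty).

EBBBBZ

(p, 01110110100110, Z)
  read 0, top Z: go to q, push CZ → (q, 1110110100110, CZ)
  read 1, top C: go to r, push B → (r, 110110100110, BZ)
  read 1, top B: go to p, push BB → (p, 10110100110, BBZ)
  read 1, top B: go to p, push ε → (p, 0110100110, BZ)
  read 0, top B: go to p, push E → (p, 110100110, EZ)
  read 1, top E: go to q, push B → (q, 10100110, BZ)
  read 1, top B: go to r, push BB → (r, 0100110, BBZ)
  read 0, top B: go to q, push CB → (q, 100110, CBBZ)
  read 1, top C: go to r, push B → (r, 00110, BBBZ)
  read 0, top B: go to q, push CB → (q, 0110, CBBBZ)
  read 0, top C: go to q, push ε → (q, 110, BBBZ)
  read 1, top B: go to r, push BB → (r, 10, BBBBZ)
  read 1, top B: go to p, push BB → (p, 0, BBBBBZ)
  read 0, top B: go to p, push E → (p, ε, EBBBBZ)
All input consumed in state p with stack EBBBBZ.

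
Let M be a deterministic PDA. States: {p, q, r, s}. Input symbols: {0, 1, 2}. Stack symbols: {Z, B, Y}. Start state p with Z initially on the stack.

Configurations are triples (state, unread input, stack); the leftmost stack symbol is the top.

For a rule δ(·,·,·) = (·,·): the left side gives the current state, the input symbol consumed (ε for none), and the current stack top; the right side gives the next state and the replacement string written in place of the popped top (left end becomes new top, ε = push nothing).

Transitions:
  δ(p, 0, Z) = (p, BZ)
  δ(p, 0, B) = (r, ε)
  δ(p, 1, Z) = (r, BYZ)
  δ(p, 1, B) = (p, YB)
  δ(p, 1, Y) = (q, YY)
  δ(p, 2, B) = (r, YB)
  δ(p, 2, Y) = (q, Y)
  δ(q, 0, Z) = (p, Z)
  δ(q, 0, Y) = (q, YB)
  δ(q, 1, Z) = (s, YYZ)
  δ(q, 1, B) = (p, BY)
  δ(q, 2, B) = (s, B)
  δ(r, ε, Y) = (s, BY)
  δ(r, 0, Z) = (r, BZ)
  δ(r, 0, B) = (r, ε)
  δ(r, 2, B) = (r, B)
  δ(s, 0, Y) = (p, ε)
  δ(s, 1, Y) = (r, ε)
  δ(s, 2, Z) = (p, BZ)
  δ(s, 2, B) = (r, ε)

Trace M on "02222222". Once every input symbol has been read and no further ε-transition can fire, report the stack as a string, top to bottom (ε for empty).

BYBZ

(p, 02222222, Z) ⊢ (p, 2222222, BZ) ⊢ (r, 222222, YBZ) ⊢ (s, 222222, BYBZ) ⊢ (r, 22222, YBZ) ⊢ (s, 22222, BYBZ) ⊢ (r, 2222, YBZ) ⊢ (s, 2222, BYBZ) ⊢ (r, 222, YBZ) ⊢ (s, 222, BYBZ) ⊢ (r, 22, YBZ) ⊢ (s, 22, BYBZ) ⊢ (r, 2, YBZ) ⊢ (s, 2, BYBZ) ⊢ (r, ε, YBZ) ⊢ (s, ε, BYBZ)
All input consumed in state s with stack BYBZ.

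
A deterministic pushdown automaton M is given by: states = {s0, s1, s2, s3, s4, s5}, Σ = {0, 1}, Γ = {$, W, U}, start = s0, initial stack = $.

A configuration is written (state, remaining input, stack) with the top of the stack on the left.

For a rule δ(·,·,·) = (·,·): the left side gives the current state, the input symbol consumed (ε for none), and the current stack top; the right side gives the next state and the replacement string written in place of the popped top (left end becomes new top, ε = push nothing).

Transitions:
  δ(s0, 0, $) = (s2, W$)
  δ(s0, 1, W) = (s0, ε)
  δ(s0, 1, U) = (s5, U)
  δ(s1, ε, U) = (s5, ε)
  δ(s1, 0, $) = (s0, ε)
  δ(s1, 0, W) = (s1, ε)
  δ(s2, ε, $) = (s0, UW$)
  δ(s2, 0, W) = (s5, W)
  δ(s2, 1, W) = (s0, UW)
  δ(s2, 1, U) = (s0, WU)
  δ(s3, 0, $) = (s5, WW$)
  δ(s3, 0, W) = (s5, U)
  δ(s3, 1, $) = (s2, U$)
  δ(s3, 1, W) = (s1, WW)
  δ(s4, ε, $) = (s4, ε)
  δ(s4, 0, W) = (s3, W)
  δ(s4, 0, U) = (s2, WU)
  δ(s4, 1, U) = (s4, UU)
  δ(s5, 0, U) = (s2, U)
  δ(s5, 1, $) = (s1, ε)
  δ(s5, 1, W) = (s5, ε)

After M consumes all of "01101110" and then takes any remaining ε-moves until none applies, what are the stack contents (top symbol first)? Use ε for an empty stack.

UW$

(s0, 01101110, $)
  read 0, top $: go to s2, push W$ → (s2, 1101110, W$)
  read 1, top W: go to s0, push UW → (s0, 101110, UW$)
  read 1, top U: go to s5, push U → (s5, 01110, UW$)
  read 0, top U: go to s2, push U → (s2, 1110, UW$)
  read 1, top U: go to s0, push WU → (s0, 110, WUW$)
  read 1, top W: go to s0, push ε → (s0, 10, UW$)
  read 1, top U: go to s5, push U → (s5, 0, UW$)
  read 0, top U: go to s2, push U → (s2, ε, UW$)
All input consumed in state s2 with stack UW$.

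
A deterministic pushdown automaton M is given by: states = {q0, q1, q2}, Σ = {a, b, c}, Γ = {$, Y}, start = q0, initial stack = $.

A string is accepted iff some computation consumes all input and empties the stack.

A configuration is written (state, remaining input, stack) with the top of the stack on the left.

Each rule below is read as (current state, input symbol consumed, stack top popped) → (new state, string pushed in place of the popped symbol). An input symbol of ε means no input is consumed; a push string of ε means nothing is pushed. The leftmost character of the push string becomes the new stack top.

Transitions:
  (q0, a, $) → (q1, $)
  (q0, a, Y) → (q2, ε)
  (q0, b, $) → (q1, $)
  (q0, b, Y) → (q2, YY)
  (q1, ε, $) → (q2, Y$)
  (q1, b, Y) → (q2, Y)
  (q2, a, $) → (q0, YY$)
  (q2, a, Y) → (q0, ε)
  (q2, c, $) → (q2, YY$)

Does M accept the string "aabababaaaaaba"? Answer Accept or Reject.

Reject

(q0, aabababaaaaaba, $)
  read a, top $: go to q1, push $ → (q1, abababaaaaaba, $)
  ε-move, top $: go to q2, push Y$ → (q2, abababaaaaaba, Y$)
  read a, top Y: go to q0, push ε → (q0, bababaaaaaba, $)
  read b, top $: go to q1, push $ → (q1, ababaaaaaba, $)
  ε-move, top $: go to q2, push Y$ → (q2, ababaaaaaba, Y$)
  read a, top Y: go to q0, push ε → (q0, babaaaaaba, $)
  read b, top $: go to q1, push $ → (q1, abaaaaaba, $)
  ε-move, top $: go to q2, push Y$ → (q2, abaaaaaba, Y$)
  read a, top Y: go to q0, push ε → (q0, baaaaaba, $)
  read b, top $: go to q1, push $ → (q1, aaaaaba, $)
  ε-move, top $: go to q2, push Y$ → (q2, aaaaaba, Y$)
  read a, top Y: go to q0, push ε → (q0, aaaaba, $)
  read a, top $: go to q1, push $ → (q1, aaaba, $)
  ε-move, top $: go to q2, push Y$ → (q2, aaaba, Y$)
  read a, top Y: go to q0, push ε → (q0, aaba, $)
  read a, top $: go to q1, push $ → (q1, aba, $)
  ε-move, top $: go to q2, push Y$ → (q2, aba, Y$)
  read a, top Y: go to q0, push ε → (q0, ba, $)
  read b, top $: go to q1, push $ → (q1, a, $)
  ε-move, top $: go to q2, push Y$ → (q2, a, Y$)
  read a, top Y: go to q0, push ε → (q0, ε, $)
All input consumed; stack is $, not empty, and no further ε-move applies.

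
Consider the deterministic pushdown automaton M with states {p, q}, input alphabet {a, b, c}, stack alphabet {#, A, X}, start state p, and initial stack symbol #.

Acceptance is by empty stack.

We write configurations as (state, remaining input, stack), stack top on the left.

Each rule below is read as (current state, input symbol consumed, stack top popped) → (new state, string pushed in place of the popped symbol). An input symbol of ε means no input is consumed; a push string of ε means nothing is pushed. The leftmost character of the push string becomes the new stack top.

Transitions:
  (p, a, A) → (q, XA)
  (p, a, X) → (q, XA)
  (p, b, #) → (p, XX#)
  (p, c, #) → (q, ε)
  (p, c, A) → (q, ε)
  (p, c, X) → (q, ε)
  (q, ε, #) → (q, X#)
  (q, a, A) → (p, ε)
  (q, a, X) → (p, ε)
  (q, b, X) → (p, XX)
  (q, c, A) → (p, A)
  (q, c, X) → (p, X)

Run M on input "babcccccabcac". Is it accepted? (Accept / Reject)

Accept

(p, babcccccabcac, #)
  read b, top #: go to p, push XX# → (p, abcccccabcac, XX#)
  read a, top X: go to q, push XA → (q, bcccccabcac, XAX#)
  read b, top X: go to p, push XX → (p, cccccabcac, XXAX#)
  read c, top X: go to q, push ε → (q, ccccabcac, XAX#)
  read c, top X: go to p, push X → (p, cccabcac, XAX#)
  read c, top X: go to q, push ε → (q, ccabcac, AX#)
  read c, top A: go to p, push A → (p, cabcac, AX#)
  read c, top A: go to q, push ε → (q, abcac, X#)
  read a, top X: go to p, push ε → (p, bcac, #)
  read b, top #: go to p, push XX# → (p, cac, XX#)
  read c, top X: go to q, push ε → (q, ac, X#)
  read a, top X: go to p, push ε → (p, c, #)
  read c, top #: go to q, push ε → (q, ε, ε)
All input consumed and the stack is empty.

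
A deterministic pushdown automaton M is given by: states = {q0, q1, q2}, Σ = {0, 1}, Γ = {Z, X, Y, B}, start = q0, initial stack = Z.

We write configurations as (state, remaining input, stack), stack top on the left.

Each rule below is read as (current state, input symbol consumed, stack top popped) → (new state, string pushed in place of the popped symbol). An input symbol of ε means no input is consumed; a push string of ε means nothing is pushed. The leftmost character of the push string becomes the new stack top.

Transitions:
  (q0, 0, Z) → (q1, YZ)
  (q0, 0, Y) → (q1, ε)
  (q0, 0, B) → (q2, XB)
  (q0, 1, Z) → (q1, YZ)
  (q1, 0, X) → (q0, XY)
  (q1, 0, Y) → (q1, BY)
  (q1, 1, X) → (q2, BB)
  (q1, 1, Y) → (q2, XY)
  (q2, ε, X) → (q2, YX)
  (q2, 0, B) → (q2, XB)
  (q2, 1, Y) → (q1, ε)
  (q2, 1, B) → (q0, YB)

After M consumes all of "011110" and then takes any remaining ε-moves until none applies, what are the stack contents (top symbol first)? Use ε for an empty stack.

(q0, 011110, Z) ⊢ (q1, 11110, YZ) ⊢ (q2, 1110, XYZ) ⊢ (q2, 1110, YXYZ) ⊢ (q1, 110, XYZ) ⊢ (q2, 10, BBYZ) ⊢ (q0, 0, YBBYZ) ⊢ (q1, ε, BBYZ)
All input consumed in state q1 with stack BBYZ.

BBYZ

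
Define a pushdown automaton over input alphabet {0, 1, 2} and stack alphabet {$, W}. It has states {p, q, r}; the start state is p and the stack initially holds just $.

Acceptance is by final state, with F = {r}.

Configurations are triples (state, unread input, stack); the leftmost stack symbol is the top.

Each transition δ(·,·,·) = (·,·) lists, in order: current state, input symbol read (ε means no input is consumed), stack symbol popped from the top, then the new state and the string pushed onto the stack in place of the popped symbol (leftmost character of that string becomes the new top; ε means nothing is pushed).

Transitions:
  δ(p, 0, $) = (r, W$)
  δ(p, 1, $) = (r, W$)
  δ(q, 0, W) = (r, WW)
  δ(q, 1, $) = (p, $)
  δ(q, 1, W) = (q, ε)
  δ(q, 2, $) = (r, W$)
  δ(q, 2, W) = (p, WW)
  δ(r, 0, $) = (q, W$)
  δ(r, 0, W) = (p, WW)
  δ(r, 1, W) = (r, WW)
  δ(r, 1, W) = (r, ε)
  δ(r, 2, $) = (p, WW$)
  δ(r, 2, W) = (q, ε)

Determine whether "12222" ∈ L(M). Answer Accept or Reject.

Accept

One accepting computation: (p, 12222, $) ⊢ (r, 2222, W$) ⊢ (q, 222, $) ⊢ (r, 22, W$) ⊢ (q, 2, $) ⊢ (r, ε, W$)
All input consumed and state r ∈ F.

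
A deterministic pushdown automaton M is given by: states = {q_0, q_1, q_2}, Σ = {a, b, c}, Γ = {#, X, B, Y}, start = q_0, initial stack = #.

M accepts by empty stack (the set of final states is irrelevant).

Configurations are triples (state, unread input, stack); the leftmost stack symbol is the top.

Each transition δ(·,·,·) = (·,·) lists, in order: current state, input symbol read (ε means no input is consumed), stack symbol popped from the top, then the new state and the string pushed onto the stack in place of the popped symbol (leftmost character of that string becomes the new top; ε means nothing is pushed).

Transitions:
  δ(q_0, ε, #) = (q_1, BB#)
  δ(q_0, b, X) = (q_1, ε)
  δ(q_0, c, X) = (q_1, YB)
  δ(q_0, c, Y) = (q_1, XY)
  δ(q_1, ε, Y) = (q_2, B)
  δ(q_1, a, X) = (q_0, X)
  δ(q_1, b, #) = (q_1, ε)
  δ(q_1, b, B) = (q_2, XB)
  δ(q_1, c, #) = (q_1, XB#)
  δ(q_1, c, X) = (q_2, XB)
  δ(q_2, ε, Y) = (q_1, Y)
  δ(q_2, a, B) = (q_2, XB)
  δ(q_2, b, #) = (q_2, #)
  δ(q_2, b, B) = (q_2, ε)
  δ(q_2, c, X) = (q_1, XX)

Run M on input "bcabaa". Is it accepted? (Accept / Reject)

Reject

(q_0, bcabaa, #)
  ε-move, top #: go to q_1, push BB# → (q_1, bcabaa, BB#)
  read b, top B: go to q_2, push XB → (q_2, cabaa, XBB#)
  read c, top X: go to q_1, push XX → (q_1, abaa, XXBB#)
  read a, top X: go to q_0, push X → (q_0, baa, XXBB#)
  read b, top X: go to q_1, push ε → (q_1, aa, XBB#)
  read a, top X: go to q_0, push X → (q_0, a, XBB#)
No transition applies at (q_0, a, XBB#); input not fully consumed.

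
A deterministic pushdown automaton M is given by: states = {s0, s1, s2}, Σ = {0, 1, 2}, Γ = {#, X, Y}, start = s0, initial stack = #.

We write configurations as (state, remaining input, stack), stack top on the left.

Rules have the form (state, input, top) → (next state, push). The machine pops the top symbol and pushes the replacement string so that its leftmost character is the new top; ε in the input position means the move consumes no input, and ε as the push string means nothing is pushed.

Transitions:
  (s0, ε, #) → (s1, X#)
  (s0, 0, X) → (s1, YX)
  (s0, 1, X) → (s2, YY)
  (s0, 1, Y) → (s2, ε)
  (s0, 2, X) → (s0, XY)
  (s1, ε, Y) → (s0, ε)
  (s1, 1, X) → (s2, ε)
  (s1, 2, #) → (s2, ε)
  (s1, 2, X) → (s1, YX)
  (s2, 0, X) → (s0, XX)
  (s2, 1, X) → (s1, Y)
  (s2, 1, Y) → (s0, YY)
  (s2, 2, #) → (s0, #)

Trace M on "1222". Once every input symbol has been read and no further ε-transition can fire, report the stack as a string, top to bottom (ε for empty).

(s0, 1222, #)
  ε-move, top #: go to s1, push X# → (s1, 1222, X#)
  read 1, top X: go to s2, push ε → (s2, 222, #)
  read 2, top #: go to s0, push # → (s0, 22, #)
  ε-move, top #: go to s1, push X# → (s1, 22, X#)
  read 2, top X: go to s1, push YX → (s1, 2, YX#)
  ε-move, top Y: go to s0, push ε → (s0, 2, X#)
  read 2, top X: go to s0, push XY → (s0, ε, XY#)
All input consumed in state s0 with stack XY#.

XY#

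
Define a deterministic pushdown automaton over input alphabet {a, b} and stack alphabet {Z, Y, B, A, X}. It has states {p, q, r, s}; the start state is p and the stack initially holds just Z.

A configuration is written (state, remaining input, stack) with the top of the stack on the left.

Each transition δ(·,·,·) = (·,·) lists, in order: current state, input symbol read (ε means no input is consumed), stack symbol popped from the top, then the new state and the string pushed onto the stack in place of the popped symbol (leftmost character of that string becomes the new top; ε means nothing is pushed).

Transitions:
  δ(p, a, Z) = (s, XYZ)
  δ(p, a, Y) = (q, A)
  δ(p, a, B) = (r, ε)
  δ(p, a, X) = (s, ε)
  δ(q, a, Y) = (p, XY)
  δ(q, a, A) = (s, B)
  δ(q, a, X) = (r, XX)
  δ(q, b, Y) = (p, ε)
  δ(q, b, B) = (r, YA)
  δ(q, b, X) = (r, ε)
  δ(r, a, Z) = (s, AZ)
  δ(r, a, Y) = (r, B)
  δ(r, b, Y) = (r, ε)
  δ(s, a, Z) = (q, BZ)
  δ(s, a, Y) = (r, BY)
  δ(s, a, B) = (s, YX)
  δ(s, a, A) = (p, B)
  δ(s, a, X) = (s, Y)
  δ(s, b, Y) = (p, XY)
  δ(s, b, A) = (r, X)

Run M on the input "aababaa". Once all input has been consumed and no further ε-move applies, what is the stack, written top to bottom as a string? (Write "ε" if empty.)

BYYZ

(p, aababaa, Z)
  read a, top Z: go to s, push XYZ → (s, ababaa, XYZ)
  read a, top X: go to s, push Y → (s, babaa, YYZ)
  read b, top Y: go to p, push XY → (p, abaa, XYYZ)
  read a, top X: go to s, push ε → (s, baa, YYZ)
  read b, top Y: go to p, push XY → (p, aa, XYYZ)
  read a, top X: go to s, push ε → (s, a, YYZ)
  read a, top Y: go to r, push BY → (r, ε, BYYZ)
All input consumed in state r with stack BYYZ.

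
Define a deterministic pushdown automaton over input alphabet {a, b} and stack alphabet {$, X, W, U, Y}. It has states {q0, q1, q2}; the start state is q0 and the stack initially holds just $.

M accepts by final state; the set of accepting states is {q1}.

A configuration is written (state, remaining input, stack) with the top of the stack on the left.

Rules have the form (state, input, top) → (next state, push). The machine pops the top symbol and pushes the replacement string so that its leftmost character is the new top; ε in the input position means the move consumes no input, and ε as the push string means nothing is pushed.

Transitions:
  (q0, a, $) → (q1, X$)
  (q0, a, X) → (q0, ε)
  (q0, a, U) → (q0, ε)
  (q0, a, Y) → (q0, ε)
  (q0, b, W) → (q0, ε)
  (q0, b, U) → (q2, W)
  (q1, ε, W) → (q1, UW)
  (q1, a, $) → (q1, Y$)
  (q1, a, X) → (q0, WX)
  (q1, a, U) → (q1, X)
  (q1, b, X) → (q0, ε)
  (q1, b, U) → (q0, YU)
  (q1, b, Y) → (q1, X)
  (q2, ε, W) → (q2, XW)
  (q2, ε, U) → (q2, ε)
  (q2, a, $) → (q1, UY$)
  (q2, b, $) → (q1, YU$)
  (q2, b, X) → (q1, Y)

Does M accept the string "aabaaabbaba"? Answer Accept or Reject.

(q0, aabaaabbaba, $) ⊢ (q1, abaaabbaba, X$) ⊢ (q0, baaabbaba, WX$) ⊢ (q0, aaabbaba, X$) ⊢ (q0, aabbaba, $) ⊢ (q1, abbaba, X$) ⊢ (q0, bbaba, WX$) ⊢ (q0, baba, X$)
No transition applies at (q0, baba, X$); input not fully consumed.

Reject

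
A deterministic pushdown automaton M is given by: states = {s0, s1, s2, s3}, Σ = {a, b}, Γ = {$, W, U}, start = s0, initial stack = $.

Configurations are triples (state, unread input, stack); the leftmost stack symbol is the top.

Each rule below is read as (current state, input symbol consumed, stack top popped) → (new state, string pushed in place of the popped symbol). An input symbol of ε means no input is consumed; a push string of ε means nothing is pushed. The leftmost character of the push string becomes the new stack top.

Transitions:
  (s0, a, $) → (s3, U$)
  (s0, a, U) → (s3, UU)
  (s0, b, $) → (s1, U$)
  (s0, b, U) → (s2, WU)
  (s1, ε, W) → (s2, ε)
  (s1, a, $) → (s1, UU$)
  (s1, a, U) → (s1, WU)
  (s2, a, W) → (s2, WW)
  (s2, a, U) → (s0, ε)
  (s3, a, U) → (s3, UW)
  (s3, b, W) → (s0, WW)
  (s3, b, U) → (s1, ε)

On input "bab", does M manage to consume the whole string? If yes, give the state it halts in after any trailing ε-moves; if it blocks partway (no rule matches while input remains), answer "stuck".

stuck

(s0, bab, $)
  read b, top $: go to s1, push U$ → (s1, ab, U$)
  read a, top U: go to s1, push WU → (s1, b, WU$)
  ε-move, top W: go to s2, push ε → (s2, b, U$)
No transition for (s2, b, top U); M blocks with input b remaining.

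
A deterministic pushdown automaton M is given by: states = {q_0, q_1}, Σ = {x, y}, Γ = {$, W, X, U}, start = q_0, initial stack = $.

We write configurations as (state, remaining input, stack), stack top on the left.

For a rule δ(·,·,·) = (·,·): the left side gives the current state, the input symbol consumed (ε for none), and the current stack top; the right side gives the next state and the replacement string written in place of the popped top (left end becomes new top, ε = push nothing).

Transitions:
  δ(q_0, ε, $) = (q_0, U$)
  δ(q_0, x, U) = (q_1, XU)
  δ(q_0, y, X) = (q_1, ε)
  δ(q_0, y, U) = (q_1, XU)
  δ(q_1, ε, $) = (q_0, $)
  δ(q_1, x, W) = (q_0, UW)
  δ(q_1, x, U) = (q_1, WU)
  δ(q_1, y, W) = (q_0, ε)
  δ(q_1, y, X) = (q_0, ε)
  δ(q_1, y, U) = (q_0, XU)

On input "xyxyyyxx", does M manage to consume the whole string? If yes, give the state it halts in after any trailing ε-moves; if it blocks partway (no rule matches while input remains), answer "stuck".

stuck

(q_0, xyxyyyxx, $) ⊢ (q_0, xyxyyyxx, U$) ⊢ (q_1, yxyyyxx, XU$) ⊢ (q_0, xyyyxx, U$) ⊢ (q_1, yyyxx, XU$) ⊢ (q_0, yyxx, U$) ⊢ (q_1, yxx, XU$) ⊢ (q_0, xx, U$) ⊢ (q_1, x, XU$)
No transition for (q_1, x, top X); M blocks with input x remaining.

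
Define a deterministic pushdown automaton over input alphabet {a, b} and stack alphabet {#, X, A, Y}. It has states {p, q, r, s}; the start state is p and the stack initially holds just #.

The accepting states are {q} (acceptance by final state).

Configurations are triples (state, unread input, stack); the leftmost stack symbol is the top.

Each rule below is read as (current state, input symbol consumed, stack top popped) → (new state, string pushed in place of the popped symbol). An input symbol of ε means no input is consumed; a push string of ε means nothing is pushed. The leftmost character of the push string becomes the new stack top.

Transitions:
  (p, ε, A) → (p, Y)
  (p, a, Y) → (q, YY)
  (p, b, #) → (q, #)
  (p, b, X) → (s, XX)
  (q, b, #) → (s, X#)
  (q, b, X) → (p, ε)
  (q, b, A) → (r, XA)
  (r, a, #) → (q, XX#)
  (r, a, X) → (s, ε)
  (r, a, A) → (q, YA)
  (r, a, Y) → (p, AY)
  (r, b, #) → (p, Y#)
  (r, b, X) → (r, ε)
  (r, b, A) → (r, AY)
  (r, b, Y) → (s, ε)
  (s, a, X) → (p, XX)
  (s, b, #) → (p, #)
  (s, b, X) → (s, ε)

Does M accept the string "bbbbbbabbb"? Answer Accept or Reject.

Reject

(p, bbbbbbabbb, #)
  read b, top #: go to q, push # → (q, bbbbbabbb, #)
  read b, top #: go to s, push X# → (s, bbbbabbb, X#)
  read b, top X: go to s, push ε → (s, bbbabbb, #)
  read b, top #: go to p, push # → (p, bbabbb, #)
  read b, top #: go to q, push # → (q, babbb, #)
  read b, top #: go to s, push X# → (s, abbb, X#)
  read a, top X: go to p, push XX → (p, bbb, XX#)
  read b, top X: go to s, push XX → (s, bb, XXX#)
  read b, top X: go to s, push ε → (s, b, XX#)
  read b, top X: go to s, push ε → (s, ε, X#)
All input consumed; state s ∉ F and no further ε-move applies.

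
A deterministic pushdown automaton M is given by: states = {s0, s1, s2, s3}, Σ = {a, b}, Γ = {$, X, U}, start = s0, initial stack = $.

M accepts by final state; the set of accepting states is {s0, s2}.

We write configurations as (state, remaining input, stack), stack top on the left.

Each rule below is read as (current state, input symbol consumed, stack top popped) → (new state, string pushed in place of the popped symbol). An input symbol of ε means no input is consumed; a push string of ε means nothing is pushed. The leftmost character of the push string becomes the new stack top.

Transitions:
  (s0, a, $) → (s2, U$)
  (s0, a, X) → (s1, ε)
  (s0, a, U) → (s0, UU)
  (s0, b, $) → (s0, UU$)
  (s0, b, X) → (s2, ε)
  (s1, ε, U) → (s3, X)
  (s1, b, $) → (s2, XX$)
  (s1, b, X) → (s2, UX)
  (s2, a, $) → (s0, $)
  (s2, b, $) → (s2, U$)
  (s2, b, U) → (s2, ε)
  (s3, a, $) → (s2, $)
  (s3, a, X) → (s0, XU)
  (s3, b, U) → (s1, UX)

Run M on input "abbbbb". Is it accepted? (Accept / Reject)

(s0, abbbbb, $)
  read a, top $: go to s2, push U$ → (s2, bbbbb, U$)
  read b, top U: go to s2, push ε → (s2, bbbb, $)
  read b, top $: go to s2, push U$ → (s2, bbb, U$)
  read b, top U: go to s2, push ε → (s2, bb, $)
  read b, top $: go to s2, push U$ → (s2, b, U$)
  read b, top U: go to s2, push ε → (s2, ε, $)
All input consumed; state s2 ∈ F.

Accept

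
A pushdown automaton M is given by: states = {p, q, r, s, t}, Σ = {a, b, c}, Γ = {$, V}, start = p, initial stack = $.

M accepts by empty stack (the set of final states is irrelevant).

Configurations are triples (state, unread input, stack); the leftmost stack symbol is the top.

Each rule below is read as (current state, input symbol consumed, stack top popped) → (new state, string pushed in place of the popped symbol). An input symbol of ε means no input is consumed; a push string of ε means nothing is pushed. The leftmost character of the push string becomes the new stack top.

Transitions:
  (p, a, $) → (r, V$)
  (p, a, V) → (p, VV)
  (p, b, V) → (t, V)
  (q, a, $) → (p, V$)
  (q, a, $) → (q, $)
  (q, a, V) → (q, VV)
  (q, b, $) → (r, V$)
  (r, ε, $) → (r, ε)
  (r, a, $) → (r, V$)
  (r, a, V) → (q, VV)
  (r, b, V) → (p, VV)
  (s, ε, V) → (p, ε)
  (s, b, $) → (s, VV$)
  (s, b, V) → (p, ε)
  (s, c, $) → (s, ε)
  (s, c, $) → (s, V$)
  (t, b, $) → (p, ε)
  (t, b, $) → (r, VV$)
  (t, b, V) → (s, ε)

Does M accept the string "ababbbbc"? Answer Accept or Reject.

Accept

One accepting computation: (p, ababbbbc, $) ⊢ (r, babbbbc, V$) ⊢ (p, abbbbc, VV$) ⊢ (p, bbbbc, VVV$) ⊢ (t, bbbc, VVV$) ⊢ (s, bbc, VV$) ⊢ (p, bbc, V$) ⊢ (t, bc, V$) ⊢ (s, c, $) ⊢ (s, ε, ε)
All input consumed and the stack is empty.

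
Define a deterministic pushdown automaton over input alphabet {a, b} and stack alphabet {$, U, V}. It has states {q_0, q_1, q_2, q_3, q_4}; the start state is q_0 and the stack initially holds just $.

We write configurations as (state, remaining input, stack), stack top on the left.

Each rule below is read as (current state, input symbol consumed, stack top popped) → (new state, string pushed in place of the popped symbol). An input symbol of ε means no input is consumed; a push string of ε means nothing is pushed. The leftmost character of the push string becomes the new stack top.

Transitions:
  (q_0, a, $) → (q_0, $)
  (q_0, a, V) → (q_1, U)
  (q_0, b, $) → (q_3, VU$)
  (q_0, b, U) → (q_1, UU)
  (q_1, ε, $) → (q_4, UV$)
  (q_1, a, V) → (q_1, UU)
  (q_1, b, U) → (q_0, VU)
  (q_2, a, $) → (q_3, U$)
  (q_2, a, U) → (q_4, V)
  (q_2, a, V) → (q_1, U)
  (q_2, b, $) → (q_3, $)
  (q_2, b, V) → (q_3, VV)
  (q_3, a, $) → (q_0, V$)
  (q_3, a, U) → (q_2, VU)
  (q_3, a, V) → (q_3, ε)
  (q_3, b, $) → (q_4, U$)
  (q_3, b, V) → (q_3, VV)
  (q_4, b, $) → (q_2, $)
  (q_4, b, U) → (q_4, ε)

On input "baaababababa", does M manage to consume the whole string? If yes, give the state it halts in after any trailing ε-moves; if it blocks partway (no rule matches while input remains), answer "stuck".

(q_0, baaababababa, $)
  read b, top $: go to q_3, push VU$ → (q_3, aaababababa, VU$)
  read a, top V: go to q_3, push ε → (q_3, aababababa, U$)
  read a, top U: go to q_2, push VU → (q_2, ababababa, VU$)
  read a, top V: go to q_1, push U → (q_1, babababa, UU$)
  read b, top U: go to q_0, push VU → (q_0, abababa, VUU$)
  read a, top V: go to q_1, push U → (q_1, bababa, UUU$)
  read b, top U: go to q_0, push VU → (q_0, ababa, VUUU$)
  read a, top V: go to q_1, push U → (q_1, baba, UUUU$)
  read b, top U: go to q_0, push VU → (q_0, aba, VUUUU$)
  read a, top V: go to q_1, push U → (q_1, ba, UUUUU$)
  read b, top U: go to q_0, push VU → (q_0, a, VUUUUU$)
  read a, top V: go to q_1, push U → (q_1, ε, UUUUUU$)
All input consumed; M is in state q_1.

q_1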